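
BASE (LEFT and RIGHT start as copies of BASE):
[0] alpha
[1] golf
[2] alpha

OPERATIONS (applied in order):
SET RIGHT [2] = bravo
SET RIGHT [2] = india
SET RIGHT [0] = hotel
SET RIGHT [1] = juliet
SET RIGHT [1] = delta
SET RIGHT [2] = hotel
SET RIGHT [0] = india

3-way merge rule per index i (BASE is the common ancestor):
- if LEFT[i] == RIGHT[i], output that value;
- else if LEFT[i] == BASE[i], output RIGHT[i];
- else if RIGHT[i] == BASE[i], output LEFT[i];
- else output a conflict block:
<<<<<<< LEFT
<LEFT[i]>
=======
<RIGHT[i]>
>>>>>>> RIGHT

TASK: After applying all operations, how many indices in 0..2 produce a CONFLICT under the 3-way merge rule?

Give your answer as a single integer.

Answer: 0

Derivation:
Final LEFT:  [alpha, golf, alpha]
Final RIGHT: [india, delta, hotel]
i=0: L=alpha=BASE, R=india -> take RIGHT -> india
i=1: L=golf=BASE, R=delta -> take RIGHT -> delta
i=2: L=alpha=BASE, R=hotel -> take RIGHT -> hotel
Conflict count: 0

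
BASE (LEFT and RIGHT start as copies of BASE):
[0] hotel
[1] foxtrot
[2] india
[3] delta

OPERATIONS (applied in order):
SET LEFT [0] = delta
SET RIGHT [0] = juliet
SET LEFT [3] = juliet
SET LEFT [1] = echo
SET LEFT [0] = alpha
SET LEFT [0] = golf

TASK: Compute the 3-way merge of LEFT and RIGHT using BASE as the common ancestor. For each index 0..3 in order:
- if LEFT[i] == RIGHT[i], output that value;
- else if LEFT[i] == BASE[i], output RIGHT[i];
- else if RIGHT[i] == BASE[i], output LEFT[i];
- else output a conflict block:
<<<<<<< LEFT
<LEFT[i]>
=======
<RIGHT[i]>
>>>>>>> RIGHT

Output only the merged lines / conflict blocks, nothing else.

Answer: <<<<<<< LEFT
golf
=======
juliet
>>>>>>> RIGHT
echo
india
juliet

Derivation:
Final LEFT:  [golf, echo, india, juliet]
Final RIGHT: [juliet, foxtrot, india, delta]
i=0: BASE=hotel L=golf R=juliet all differ -> CONFLICT
i=1: L=echo, R=foxtrot=BASE -> take LEFT -> echo
i=2: L=india R=india -> agree -> india
i=3: L=juliet, R=delta=BASE -> take LEFT -> juliet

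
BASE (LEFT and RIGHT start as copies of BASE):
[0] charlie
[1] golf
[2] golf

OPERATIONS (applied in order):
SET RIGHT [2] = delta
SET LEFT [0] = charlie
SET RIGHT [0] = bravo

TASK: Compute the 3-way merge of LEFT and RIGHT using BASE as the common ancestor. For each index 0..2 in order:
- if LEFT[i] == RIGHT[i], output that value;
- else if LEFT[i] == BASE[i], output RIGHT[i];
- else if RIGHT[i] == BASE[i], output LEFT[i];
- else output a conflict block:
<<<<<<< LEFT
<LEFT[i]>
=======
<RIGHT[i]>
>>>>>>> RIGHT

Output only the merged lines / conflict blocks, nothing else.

Final LEFT:  [charlie, golf, golf]
Final RIGHT: [bravo, golf, delta]
i=0: L=charlie=BASE, R=bravo -> take RIGHT -> bravo
i=1: L=golf R=golf -> agree -> golf
i=2: L=golf=BASE, R=delta -> take RIGHT -> delta

Answer: bravo
golf
delta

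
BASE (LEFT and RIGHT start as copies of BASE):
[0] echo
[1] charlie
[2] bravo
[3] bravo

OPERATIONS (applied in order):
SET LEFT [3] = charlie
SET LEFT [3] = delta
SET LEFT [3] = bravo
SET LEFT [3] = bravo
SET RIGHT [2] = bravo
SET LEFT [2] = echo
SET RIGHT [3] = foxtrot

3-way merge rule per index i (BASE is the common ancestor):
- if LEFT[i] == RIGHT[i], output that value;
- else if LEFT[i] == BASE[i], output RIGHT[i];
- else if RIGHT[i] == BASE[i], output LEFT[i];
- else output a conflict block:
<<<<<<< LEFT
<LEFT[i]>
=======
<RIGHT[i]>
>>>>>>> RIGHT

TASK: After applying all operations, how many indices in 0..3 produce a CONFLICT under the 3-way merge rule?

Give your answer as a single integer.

Final LEFT:  [echo, charlie, echo, bravo]
Final RIGHT: [echo, charlie, bravo, foxtrot]
i=0: L=echo R=echo -> agree -> echo
i=1: L=charlie R=charlie -> agree -> charlie
i=2: L=echo, R=bravo=BASE -> take LEFT -> echo
i=3: L=bravo=BASE, R=foxtrot -> take RIGHT -> foxtrot
Conflict count: 0

Answer: 0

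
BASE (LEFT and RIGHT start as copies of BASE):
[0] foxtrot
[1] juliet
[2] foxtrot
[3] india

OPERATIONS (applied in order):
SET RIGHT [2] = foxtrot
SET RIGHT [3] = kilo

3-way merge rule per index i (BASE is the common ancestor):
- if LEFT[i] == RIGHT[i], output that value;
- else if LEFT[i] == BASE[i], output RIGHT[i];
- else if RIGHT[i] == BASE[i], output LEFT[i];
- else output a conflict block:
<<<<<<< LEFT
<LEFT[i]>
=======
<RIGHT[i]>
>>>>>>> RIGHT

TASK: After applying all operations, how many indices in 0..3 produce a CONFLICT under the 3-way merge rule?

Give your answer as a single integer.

Answer: 0

Derivation:
Final LEFT:  [foxtrot, juliet, foxtrot, india]
Final RIGHT: [foxtrot, juliet, foxtrot, kilo]
i=0: L=foxtrot R=foxtrot -> agree -> foxtrot
i=1: L=juliet R=juliet -> agree -> juliet
i=2: L=foxtrot R=foxtrot -> agree -> foxtrot
i=3: L=india=BASE, R=kilo -> take RIGHT -> kilo
Conflict count: 0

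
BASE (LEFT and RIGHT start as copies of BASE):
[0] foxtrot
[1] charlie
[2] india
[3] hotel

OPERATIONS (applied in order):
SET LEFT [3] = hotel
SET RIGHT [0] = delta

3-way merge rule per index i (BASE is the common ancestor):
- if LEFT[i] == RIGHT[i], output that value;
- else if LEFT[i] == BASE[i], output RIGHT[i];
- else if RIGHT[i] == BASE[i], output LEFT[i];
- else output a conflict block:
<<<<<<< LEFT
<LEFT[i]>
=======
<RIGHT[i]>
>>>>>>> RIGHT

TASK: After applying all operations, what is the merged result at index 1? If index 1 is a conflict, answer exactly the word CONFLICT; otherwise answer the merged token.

Final LEFT:  [foxtrot, charlie, india, hotel]
Final RIGHT: [delta, charlie, india, hotel]
i=0: L=foxtrot=BASE, R=delta -> take RIGHT -> delta
i=1: L=charlie R=charlie -> agree -> charlie
i=2: L=india R=india -> agree -> india
i=3: L=hotel R=hotel -> agree -> hotel
Index 1 -> charlie

Answer: charlie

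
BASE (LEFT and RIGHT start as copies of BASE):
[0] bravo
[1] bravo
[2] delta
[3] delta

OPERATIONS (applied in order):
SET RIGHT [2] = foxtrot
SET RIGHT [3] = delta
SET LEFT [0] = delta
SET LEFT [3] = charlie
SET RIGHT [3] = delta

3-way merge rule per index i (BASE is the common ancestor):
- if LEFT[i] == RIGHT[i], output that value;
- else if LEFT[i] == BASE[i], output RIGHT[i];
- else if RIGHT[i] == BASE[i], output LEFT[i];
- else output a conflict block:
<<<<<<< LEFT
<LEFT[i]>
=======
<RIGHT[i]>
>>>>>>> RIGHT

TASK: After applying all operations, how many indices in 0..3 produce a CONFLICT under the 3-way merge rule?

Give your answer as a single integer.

Answer: 0

Derivation:
Final LEFT:  [delta, bravo, delta, charlie]
Final RIGHT: [bravo, bravo, foxtrot, delta]
i=0: L=delta, R=bravo=BASE -> take LEFT -> delta
i=1: L=bravo R=bravo -> agree -> bravo
i=2: L=delta=BASE, R=foxtrot -> take RIGHT -> foxtrot
i=3: L=charlie, R=delta=BASE -> take LEFT -> charlie
Conflict count: 0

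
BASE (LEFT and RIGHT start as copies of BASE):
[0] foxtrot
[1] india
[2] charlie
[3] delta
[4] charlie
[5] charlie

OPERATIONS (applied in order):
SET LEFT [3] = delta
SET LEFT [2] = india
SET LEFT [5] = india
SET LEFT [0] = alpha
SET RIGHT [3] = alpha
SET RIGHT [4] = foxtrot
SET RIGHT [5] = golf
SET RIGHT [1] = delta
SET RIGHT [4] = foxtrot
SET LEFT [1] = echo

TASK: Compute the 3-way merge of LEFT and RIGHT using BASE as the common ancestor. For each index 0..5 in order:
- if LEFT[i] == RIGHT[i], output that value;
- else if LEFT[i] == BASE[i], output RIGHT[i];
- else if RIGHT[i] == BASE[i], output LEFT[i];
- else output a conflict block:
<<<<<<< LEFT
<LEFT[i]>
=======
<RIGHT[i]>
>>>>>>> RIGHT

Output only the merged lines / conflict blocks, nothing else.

Answer: alpha
<<<<<<< LEFT
echo
=======
delta
>>>>>>> RIGHT
india
alpha
foxtrot
<<<<<<< LEFT
india
=======
golf
>>>>>>> RIGHT

Derivation:
Final LEFT:  [alpha, echo, india, delta, charlie, india]
Final RIGHT: [foxtrot, delta, charlie, alpha, foxtrot, golf]
i=0: L=alpha, R=foxtrot=BASE -> take LEFT -> alpha
i=1: BASE=india L=echo R=delta all differ -> CONFLICT
i=2: L=india, R=charlie=BASE -> take LEFT -> india
i=3: L=delta=BASE, R=alpha -> take RIGHT -> alpha
i=4: L=charlie=BASE, R=foxtrot -> take RIGHT -> foxtrot
i=5: BASE=charlie L=india R=golf all differ -> CONFLICT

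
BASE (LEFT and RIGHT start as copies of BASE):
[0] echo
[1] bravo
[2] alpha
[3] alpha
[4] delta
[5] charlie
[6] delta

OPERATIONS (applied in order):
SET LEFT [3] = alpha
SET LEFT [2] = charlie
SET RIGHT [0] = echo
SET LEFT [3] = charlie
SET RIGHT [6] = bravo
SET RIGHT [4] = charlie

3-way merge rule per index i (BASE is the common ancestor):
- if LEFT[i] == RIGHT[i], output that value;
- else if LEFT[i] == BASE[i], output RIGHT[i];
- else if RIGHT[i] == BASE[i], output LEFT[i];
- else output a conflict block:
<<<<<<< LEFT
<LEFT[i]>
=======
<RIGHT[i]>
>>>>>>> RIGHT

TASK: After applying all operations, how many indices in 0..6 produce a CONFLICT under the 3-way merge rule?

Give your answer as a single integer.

Final LEFT:  [echo, bravo, charlie, charlie, delta, charlie, delta]
Final RIGHT: [echo, bravo, alpha, alpha, charlie, charlie, bravo]
i=0: L=echo R=echo -> agree -> echo
i=1: L=bravo R=bravo -> agree -> bravo
i=2: L=charlie, R=alpha=BASE -> take LEFT -> charlie
i=3: L=charlie, R=alpha=BASE -> take LEFT -> charlie
i=4: L=delta=BASE, R=charlie -> take RIGHT -> charlie
i=5: L=charlie R=charlie -> agree -> charlie
i=6: L=delta=BASE, R=bravo -> take RIGHT -> bravo
Conflict count: 0

Answer: 0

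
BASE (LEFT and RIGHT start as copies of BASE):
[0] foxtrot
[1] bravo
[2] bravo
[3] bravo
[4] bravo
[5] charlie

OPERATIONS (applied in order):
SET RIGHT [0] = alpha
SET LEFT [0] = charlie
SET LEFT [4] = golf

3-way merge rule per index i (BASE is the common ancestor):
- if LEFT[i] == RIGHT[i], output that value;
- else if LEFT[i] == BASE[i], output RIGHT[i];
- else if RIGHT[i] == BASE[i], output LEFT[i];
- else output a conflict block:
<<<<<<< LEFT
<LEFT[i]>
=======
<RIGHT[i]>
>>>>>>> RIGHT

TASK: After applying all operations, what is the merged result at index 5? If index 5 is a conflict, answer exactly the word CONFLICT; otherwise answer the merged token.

Final LEFT:  [charlie, bravo, bravo, bravo, golf, charlie]
Final RIGHT: [alpha, bravo, bravo, bravo, bravo, charlie]
i=0: BASE=foxtrot L=charlie R=alpha all differ -> CONFLICT
i=1: L=bravo R=bravo -> agree -> bravo
i=2: L=bravo R=bravo -> agree -> bravo
i=3: L=bravo R=bravo -> agree -> bravo
i=4: L=golf, R=bravo=BASE -> take LEFT -> golf
i=5: L=charlie R=charlie -> agree -> charlie
Index 5 -> charlie

Answer: charlie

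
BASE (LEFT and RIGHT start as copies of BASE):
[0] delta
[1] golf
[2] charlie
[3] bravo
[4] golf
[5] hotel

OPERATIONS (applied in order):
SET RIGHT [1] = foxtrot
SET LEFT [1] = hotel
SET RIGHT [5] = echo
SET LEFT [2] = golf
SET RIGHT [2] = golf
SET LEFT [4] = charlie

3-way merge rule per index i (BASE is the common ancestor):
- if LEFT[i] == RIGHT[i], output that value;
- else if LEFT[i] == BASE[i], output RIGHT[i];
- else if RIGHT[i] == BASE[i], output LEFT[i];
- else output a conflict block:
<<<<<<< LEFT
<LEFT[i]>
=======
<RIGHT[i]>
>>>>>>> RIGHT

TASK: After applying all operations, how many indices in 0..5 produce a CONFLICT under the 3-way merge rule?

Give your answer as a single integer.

Answer: 1

Derivation:
Final LEFT:  [delta, hotel, golf, bravo, charlie, hotel]
Final RIGHT: [delta, foxtrot, golf, bravo, golf, echo]
i=0: L=delta R=delta -> agree -> delta
i=1: BASE=golf L=hotel R=foxtrot all differ -> CONFLICT
i=2: L=golf R=golf -> agree -> golf
i=3: L=bravo R=bravo -> agree -> bravo
i=4: L=charlie, R=golf=BASE -> take LEFT -> charlie
i=5: L=hotel=BASE, R=echo -> take RIGHT -> echo
Conflict count: 1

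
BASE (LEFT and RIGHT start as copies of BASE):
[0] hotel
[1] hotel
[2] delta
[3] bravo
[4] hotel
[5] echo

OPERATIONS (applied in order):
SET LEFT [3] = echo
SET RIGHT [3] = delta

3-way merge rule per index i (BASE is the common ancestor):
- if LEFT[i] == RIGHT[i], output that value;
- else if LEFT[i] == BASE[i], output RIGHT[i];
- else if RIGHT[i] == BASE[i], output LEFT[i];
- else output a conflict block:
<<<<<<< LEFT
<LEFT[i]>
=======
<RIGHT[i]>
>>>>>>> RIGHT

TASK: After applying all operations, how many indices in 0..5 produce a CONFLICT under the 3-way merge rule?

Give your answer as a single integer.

Final LEFT:  [hotel, hotel, delta, echo, hotel, echo]
Final RIGHT: [hotel, hotel, delta, delta, hotel, echo]
i=0: L=hotel R=hotel -> agree -> hotel
i=1: L=hotel R=hotel -> agree -> hotel
i=2: L=delta R=delta -> agree -> delta
i=3: BASE=bravo L=echo R=delta all differ -> CONFLICT
i=4: L=hotel R=hotel -> agree -> hotel
i=5: L=echo R=echo -> agree -> echo
Conflict count: 1

Answer: 1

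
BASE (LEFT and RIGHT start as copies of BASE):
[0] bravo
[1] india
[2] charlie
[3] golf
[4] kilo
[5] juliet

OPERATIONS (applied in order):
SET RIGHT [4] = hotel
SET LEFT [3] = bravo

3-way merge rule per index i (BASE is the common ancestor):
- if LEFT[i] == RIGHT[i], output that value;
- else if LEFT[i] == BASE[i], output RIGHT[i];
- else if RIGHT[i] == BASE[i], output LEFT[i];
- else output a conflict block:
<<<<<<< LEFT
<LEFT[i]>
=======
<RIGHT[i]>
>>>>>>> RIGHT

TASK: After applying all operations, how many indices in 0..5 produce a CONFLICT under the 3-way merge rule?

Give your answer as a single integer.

Answer: 0

Derivation:
Final LEFT:  [bravo, india, charlie, bravo, kilo, juliet]
Final RIGHT: [bravo, india, charlie, golf, hotel, juliet]
i=0: L=bravo R=bravo -> agree -> bravo
i=1: L=india R=india -> agree -> india
i=2: L=charlie R=charlie -> agree -> charlie
i=3: L=bravo, R=golf=BASE -> take LEFT -> bravo
i=4: L=kilo=BASE, R=hotel -> take RIGHT -> hotel
i=5: L=juliet R=juliet -> agree -> juliet
Conflict count: 0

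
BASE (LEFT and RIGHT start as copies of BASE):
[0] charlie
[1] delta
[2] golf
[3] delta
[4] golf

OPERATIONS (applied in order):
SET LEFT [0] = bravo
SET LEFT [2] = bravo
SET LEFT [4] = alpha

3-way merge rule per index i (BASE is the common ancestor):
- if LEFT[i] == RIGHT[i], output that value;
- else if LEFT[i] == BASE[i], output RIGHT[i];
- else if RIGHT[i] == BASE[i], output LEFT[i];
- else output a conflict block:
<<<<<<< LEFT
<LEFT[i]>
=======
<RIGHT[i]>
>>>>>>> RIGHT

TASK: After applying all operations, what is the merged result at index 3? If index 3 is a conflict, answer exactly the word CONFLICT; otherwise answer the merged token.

Final LEFT:  [bravo, delta, bravo, delta, alpha]
Final RIGHT: [charlie, delta, golf, delta, golf]
i=0: L=bravo, R=charlie=BASE -> take LEFT -> bravo
i=1: L=delta R=delta -> agree -> delta
i=2: L=bravo, R=golf=BASE -> take LEFT -> bravo
i=3: L=delta R=delta -> agree -> delta
i=4: L=alpha, R=golf=BASE -> take LEFT -> alpha
Index 3 -> delta

Answer: delta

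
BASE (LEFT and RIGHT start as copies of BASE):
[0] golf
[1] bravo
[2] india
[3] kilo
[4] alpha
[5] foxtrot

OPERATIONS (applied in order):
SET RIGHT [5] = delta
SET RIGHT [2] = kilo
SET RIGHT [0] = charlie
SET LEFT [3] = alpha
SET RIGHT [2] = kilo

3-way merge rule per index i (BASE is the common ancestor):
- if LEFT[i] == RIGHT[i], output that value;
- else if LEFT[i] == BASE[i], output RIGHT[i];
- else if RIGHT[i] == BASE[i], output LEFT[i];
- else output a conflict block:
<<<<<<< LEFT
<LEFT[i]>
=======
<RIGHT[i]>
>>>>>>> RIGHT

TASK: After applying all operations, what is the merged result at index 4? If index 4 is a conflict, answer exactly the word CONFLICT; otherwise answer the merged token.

Answer: alpha

Derivation:
Final LEFT:  [golf, bravo, india, alpha, alpha, foxtrot]
Final RIGHT: [charlie, bravo, kilo, kilo, alpha, delta]
i=0: L=golf=BASE, R=charlie -> take RIGHT -> charlie
i=1: L=bravo R=bravo -> agree -> bravo
i=2: L=india=BASE, R=kilo -> take RIGHT -> kilo
i=3: L=alpha, R=kilo=BASE -> take LEFT -> alpha
i=4: L=alpha R=alpha -> agree -> alpha
i=5: L=foxtrot=BASE, R=delta -> take RIGHT -> delta
Index 4 -> alpha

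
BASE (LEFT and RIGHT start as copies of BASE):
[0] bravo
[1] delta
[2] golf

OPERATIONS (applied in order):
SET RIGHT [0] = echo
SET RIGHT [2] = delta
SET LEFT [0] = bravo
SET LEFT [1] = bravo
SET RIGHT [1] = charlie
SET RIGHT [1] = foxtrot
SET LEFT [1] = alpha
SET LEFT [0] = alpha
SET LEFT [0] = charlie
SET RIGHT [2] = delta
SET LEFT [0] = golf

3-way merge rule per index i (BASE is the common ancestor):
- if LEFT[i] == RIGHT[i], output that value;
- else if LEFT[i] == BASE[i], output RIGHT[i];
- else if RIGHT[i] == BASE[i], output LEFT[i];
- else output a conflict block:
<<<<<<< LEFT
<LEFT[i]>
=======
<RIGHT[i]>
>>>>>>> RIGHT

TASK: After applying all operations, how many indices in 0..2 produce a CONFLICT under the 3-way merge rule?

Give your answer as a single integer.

Answer: 2

Derivation:
Final LEFT:  [golf, alpha, golf]
Final RIGHT: [echo, foxtrot, delta]
i=0: BASE=bravo L=golf R=echo all differ -> CONFLICT
i=1: BASE=delta L=alpha R=foxtrot all differ -> CONFLICT
i=2: L=golf=BASE, R=delta -> take RIGHT -> delta
Conflict count: 2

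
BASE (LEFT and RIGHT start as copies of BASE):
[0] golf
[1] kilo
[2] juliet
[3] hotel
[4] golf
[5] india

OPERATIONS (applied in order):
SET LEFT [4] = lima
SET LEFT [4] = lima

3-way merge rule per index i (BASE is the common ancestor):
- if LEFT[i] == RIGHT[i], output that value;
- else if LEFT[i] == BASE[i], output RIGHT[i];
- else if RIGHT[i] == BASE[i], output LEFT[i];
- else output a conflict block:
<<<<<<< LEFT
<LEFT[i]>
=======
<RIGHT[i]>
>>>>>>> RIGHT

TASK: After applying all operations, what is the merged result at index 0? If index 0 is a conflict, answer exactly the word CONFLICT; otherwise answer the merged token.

Final LEFT:  [golf, kilo, juliet, hotel, lima, india]
Final RIGHT: [golf, kilo, juliet, hotel, golf, india]
i=0: L=golf R=golf -> agree -> golf
i=1: L=kilo R=kilo -> agree -> kilo
i=2: L=juliet R=juliet -> agree -> juliet
i=3: L=hotel R=hotel -> agree -> hotel
i=4: L=lima, R=golf=BASE -> take LEFT -> lima
i=5: L=india R=india -> agree -> india
Index 0 -> golf

Answer: golf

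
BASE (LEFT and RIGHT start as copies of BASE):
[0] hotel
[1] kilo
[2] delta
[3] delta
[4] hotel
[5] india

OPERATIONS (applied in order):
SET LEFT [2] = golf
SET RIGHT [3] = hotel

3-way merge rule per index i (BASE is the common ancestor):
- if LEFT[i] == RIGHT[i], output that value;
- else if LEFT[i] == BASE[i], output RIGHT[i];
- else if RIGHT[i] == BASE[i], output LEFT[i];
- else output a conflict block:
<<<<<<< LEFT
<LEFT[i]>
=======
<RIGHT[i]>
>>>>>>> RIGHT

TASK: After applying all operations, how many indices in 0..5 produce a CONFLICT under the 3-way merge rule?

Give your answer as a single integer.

Final LEFT:  [hotel, kilo, golf, delta, hotel, india]
Final RIGHT: [hotel, kilo, delta, hotel, hotel, india]
i=0: L=hotel R=hotel -> agree -> hotel
i=1: L=kilo R=kilo -> agree -> kilo
i=2: L=golf, R=delta=BASE -> take LEFT -> golf
i=3: L=delta=BASE, R=hotel -> take RIGHT -> hotel
i=4: L=hotel R=hotel -> agree -> hotel
i=5: L=india R=india -> agree -> india
Conflict count: 0

Answer: 0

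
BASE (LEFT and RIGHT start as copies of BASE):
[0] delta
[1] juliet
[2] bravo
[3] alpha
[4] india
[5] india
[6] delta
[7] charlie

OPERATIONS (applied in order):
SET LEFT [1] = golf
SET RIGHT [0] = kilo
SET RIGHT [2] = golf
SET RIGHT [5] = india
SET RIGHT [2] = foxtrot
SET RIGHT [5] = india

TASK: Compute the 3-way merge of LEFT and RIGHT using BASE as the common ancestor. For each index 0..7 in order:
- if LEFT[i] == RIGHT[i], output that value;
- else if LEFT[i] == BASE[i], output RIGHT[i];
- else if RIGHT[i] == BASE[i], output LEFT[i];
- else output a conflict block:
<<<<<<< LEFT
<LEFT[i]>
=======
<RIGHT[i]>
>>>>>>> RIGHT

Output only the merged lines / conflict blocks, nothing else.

Answer: kilo
golf
foxtrot
alpha
india
india
delta
charlie

Derivation:
Final LEFT:  [delta, golf, bravo, alpha, india, india, delta, charlie]
Final RIGHT: [kilo, juliet, foxtrot, alpha, india, india, delta, charlie]
i=0: L=delta=BASE, R=kilo -> take RIGHT -> kilo
i=1: L=golf, R=juliet=BASE -> take LEFT -> golf
i=2: L=bravo=BASE, R=foxtrot -> take RIGHT -> foxtrot
i=3: L=alpha R=alpha -> agree -> alpha
i=4: L=india R=india -> agree -> india
i=5: L=india R=india -> agree -> india
i=6: L=delta R=delta -> agree -> delta
i=7: L=charlie R=charlie -> agree -> charlie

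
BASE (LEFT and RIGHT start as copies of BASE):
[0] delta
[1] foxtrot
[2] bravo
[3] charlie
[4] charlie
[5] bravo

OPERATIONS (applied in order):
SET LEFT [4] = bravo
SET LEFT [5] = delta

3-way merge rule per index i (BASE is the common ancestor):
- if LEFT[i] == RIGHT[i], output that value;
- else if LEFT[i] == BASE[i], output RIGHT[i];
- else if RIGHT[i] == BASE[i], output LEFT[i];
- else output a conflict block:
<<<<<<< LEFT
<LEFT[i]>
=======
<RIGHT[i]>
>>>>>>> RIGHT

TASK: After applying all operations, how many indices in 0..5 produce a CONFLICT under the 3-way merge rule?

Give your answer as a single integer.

Final LEFT:  [delta, foxtrot, bravo, charlie, bravo, delta]
Final RIGHT: [delta, foxtrot, bravo, charlie, charlie, bravo]
i=0: L=delta R=delta -> agree -> delta
i=1: L=foxtrot R=foxtrot -> agree -> foxtrot
i=2: L=bravo R=bravo -> agree -> bravo
i=3: L=charlie R=charlie -> agree -> charlie
i=4: L=bravo, R=charlie=BASE -> take LEFT -> bravo
i=5: L=delta, R=bravo=BASE -> take LEFT -> delta
Conflict count: 0

Answer: 0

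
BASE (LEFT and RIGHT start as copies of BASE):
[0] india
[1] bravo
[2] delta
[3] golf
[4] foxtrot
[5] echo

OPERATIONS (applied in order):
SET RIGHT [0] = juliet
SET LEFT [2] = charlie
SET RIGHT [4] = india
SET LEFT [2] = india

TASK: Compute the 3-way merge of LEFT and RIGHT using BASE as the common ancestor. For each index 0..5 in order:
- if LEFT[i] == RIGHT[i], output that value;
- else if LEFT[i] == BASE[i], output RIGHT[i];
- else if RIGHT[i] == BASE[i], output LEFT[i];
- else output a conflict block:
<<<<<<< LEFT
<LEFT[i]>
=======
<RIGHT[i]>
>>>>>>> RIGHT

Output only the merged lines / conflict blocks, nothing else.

Answer: juliet
bravo
india
golf
india
echo

Derivation:
Final LEFT:  [india, bravo, india, golf, foxtrot, echo]
Final RIGHT: [juliet, bravo, delta, golf, india, echo]
i=0: L=india=BASE, R=juliet -> take RIGHT -> juliet
i=1: L=bravo R=bravo -> agree -> bravo
i=2: L=india, R=delta=BASE -> take LEFT -> india
i=3: L=golf R=golf -> agree -> golf
i=4: L=foxtrot=BASE, R=india -> take RIGHT -> india
i=5: L=echo R=echo -> agree -> echo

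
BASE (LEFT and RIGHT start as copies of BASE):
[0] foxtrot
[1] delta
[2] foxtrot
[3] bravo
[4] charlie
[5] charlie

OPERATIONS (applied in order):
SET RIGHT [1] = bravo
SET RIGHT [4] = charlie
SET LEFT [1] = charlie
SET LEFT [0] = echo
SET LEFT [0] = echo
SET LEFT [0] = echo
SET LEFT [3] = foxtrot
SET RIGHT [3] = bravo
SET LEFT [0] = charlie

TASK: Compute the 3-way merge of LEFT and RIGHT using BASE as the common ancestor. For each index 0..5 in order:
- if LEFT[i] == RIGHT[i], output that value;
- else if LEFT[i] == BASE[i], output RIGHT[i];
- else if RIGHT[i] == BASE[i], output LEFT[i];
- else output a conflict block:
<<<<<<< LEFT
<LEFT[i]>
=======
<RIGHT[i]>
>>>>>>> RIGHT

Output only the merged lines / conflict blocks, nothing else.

Answer: charlie
<<<<<<< LEFT
charlie
=======
bravo
>>>>>>> RIGHT
foxtrot
foxtrot
charlie
charlie

Derivation:
Final LEFT:  [charlie, charlie, foxtrot, foxtrot, charlie, charlie]
Final RIGHT: [foxtrot, bravo, foxtrot, bravo, charlie, charlie]
i=0: L=charlie, R=foxtrot=BASE -> take LEFT -> charlie
i=1: BASE=delta L=charlie R=bravo all differ -> CONFLICT
i=2: L=foxtrot R=foxtrot -> agree -> foxtrot
i=3: L=foxtrot, R=bravo=BASE -> take LEFT -> foxtrot
i=4: L=charlie R=charlie -> agree -> charlie
i=5: L=charlie R=charlie -> agree -> charlie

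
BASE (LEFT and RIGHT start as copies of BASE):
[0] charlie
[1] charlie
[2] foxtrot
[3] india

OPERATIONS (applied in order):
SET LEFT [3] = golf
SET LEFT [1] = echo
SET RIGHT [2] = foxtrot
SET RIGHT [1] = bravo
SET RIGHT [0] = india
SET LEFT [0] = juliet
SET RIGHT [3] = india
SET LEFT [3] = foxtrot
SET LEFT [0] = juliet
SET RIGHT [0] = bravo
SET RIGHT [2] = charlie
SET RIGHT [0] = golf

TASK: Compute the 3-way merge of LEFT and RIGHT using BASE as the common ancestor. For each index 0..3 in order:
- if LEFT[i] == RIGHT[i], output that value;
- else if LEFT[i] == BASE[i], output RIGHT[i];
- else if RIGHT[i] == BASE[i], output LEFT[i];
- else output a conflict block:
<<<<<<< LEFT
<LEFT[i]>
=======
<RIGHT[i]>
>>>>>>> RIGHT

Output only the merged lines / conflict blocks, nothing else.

Answer: <<<<<<< LEFT
juliet
=======
golf
>>>>>>> RIGHT
<<<<<<< LEFT
echo
=======
bravo
>>>>>>> RIGHT
charlie
foxtrot

Derivation:
Final LEFT:  [juliet, echo, foxtrot, foxtrot]
Final RIGHT: [golf, bravo, charlie, india]
i=0: BASE=charlie L=juliet R=golf all differ -> CONFLICT
i=1: BASE=charlie L=echo R=bravo all differ -> CONFLICT
i=2: L=foxtrot=BASE, R=charlie -> take RIGHT -> charlie
i=3: L=foxtrot, R=india=BASE -> take LEFT -> foxtrot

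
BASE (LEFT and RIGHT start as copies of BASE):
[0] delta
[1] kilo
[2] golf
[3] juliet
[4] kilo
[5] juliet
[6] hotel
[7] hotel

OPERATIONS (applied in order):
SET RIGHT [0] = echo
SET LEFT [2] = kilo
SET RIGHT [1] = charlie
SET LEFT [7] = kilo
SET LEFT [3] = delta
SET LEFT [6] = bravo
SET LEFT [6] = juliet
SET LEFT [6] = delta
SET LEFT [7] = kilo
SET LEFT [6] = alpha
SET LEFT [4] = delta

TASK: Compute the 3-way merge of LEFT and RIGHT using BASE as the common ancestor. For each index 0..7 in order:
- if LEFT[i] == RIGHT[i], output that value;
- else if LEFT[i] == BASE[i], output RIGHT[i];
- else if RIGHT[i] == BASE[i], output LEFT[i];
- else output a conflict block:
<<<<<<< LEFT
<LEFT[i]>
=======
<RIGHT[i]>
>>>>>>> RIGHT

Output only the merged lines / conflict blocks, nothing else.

Answer: echo
charlie
kilo
delta
delta
juliet
alpha
kilo

Derivation:
Final LEFT:  [delta, kilo, kilo, delta, delta, juliet, alpha, kilo]
Final RIGHT: [echo, charlie, golf, juliet, kilo, juliet, hotel, hotel]
i=0: L=delta=BASE, R=echo -> take RIGHT -> echo
i=1: L=kilo=BASE, R=charlie -> take RIGHT -> charlie
i=2: L=kilo, R=golf=BASE -> take LEFT -> kilo
i=3: L=delta, R=juliet=BASE -> take LEFT -> delta
i=4: L=delta, R=kilo=BASE -> take LEFT -> delta
i=5: L=juliet R=juliet -> agree -> juliet
i=6: L=alpha, R=hotel=BASE -> take LEFT -> alpha
i=7: L=kilo, R=hotel=BASE -> take LEFT -> kilo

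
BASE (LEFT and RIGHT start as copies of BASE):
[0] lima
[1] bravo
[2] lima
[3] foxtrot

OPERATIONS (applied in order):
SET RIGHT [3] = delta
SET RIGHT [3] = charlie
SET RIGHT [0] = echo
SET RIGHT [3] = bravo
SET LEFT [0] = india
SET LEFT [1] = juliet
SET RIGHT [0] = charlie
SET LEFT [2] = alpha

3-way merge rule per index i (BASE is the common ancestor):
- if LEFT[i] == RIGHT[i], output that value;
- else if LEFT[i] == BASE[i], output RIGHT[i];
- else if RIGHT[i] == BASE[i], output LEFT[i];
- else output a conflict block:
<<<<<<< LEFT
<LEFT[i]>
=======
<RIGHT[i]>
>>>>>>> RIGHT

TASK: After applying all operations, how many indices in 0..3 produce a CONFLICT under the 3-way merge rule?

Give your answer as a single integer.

Answer: 1

Derivation:
Final LEFT:  [india, juliet, alpha, foxtrot]
Final RIGHT: [charlie, bravo, lima, bravo]
i=0: BASE=lima L=india R=charlie all differ -> CONFLICT
i=1: L=juliet, R=bravo=BASE -> take LEFT -> juliet
i=2: L=alpha, R=lima=BASE -> take LEFT -> alpha
i=3: L=foxtrot=BASE, R=bravo -> take RIGHT -> bravo
Conflict count: 1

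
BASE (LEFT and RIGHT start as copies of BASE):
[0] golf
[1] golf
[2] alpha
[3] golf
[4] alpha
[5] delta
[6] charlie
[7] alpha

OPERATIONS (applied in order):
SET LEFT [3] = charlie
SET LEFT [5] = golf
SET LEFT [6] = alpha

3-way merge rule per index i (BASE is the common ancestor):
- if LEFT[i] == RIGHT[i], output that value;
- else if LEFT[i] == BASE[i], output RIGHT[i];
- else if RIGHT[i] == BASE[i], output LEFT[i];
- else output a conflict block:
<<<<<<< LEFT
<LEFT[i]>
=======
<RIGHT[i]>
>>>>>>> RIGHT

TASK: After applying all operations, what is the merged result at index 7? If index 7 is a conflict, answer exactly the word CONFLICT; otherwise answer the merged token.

Answer: alpha

Derivation:
Final LEFT:  [golf, golf, alpha, charlie, alpha, golf, alpha, alpha]
Final RIGHT: [golf, golf, alpha, golf, alpha, delta, charlie, alpha]
i=0: L=golf R=golf -> agree -> golf
i=1: L=golf R=golf -> agree -> golf
i=2: L=alpha R=alpha -> agree -> alpha
i=3: L=charlie, R=golf=BASE -> take LEFT -> charlie
i=4: L=alpha R=alpha -> agree -> alpha
i=5: L=golf, R=delta=BASE -> take LEFT -> golf
i=6: L=alpha, R=charlie=BASE -> take LEFT -> alpha
i=7: L=alpha R=alpha -> agree -> alpha
Index 7 -> alpha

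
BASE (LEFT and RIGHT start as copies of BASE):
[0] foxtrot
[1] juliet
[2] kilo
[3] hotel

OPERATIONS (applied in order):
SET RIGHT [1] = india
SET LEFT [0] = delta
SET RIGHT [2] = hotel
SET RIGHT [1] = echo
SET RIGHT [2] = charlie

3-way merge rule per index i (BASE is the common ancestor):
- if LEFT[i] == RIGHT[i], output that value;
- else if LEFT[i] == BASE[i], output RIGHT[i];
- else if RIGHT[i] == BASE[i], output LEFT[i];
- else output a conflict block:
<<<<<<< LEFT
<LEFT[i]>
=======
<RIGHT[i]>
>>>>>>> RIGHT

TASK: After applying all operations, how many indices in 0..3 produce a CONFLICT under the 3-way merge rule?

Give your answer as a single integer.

Answer: 0

Derivation:
Final LEFT:  [delta, juliet, kilo, hotel]
Final RIGHT: [foxtrot, echo, charlie, hotel]
i=0: L=delta, R=foxtrot=BASE -> take LEFT -> delta
i=1: L=juliet=BASE, R=echo -> take RIGHT -> echo
i=2: L=kilo=BASE, R=charlie -> take RIGHT -> charlie
i=3: L=hotel R=hotel -> agree -> hotel
Conflict count: 0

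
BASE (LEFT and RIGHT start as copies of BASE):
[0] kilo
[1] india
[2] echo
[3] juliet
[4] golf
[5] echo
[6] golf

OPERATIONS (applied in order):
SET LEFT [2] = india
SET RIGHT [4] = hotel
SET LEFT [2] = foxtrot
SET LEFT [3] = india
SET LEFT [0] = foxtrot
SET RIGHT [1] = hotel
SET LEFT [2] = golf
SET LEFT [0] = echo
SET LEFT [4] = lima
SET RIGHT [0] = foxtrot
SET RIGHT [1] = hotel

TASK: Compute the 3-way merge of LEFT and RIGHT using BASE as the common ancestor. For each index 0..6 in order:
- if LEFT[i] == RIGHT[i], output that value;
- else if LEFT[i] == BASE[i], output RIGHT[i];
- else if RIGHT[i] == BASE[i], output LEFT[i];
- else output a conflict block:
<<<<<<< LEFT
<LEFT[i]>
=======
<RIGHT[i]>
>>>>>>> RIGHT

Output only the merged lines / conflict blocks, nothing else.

Final LEFT:  [echo, india, golf, india, lima, echo, golf]
Final RIGHT: [foxtrot, hotel, echo, juliet, hotel, echo, golf]
i=0: BASE=kilo L=echo R=foxtrot all differ -> CONFLICT
i=1: L=india=BASE, R=hotel -> take RIGHT -> hotel
i=2: L=golf, R=echo=BASE -> take LEFT -> golf
i=3: L=india, R=juliet=BASE -> take LEFT -> india
i=4: BASE=golf L=lima R=hotel all differ -> CONFLICT
i=5: L=echo R=echo -> agree -> echo
i=6: L=golf R=golf -> agree -> golf

Answer: <<<<<<< LEFT
echo
=======
foxtrot
>>>>>>> RIGHT
hotel
golf
india
<<<<<<< LEFT
lima
=======
hotel
>>>>>>> RIGHT
echo
golf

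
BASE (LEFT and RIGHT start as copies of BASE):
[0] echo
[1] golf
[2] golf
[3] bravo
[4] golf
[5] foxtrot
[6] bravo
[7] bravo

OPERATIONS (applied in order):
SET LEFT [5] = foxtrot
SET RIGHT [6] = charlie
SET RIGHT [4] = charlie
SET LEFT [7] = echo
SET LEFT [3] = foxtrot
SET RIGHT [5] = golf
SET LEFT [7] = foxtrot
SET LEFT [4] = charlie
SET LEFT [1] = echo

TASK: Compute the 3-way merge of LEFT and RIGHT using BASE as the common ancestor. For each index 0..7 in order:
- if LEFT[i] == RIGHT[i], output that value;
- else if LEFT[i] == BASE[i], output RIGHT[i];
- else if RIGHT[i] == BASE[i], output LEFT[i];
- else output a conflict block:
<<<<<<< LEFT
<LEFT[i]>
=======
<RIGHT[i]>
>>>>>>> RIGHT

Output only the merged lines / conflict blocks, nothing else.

Final LEFT:  [echo, echo, golf, foxtrot, charlie, foxtrot, bravo, foxtrot]
Final RIGHT: [echo, golf, golf, bravo, charlie, golf, charlie, bravo]
i=0: L=echo R=echo -> agree -> echo
i=1: L=echo, R=golf=BASE -> take LEFT -> echo
i=2: L=golf R=golf -> agree -> golf
i=3: L=foxtrot, R=bravo=BASE -> take LEFT -> foxtrot
i=4: L=charlie R=charlie -> agree -> charlie
i=5: L=foxtrot=BASE, R=golf -> take RIGHT -> golf
i=6: L=bravo=BASE, R=charlie -> take RIGHT -> charlie
i=7: L=foxtrot, R=bravo=BASE -> take LEFT -> foxtrot

Answer: echo
echo
golf
foxtrot
charlie
golf
charlie
foxtrot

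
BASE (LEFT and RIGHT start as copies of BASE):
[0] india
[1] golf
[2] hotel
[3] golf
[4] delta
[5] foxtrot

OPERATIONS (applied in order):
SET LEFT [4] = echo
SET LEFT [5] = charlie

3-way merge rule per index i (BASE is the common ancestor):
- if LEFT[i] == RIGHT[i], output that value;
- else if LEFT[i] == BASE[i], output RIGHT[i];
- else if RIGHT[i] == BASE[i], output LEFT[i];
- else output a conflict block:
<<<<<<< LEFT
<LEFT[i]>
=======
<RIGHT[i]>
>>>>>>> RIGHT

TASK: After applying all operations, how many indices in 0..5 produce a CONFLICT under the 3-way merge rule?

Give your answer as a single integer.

Final LEFT:  [india, golf, hotel, golf, echo, charlie]
Final RIGHT: [india, golf, hotel, golf, delta, foxtrot]
i=0: L=india R=india -> agree -> india
i=1: L=golf R=golf -> agree -> golf
i=2: L=hotel R=hotel -> agree -> hotel
i=3: L=golf R=golf -> agree -> golf
i=4: L=echo, R=delta=BASE -> take LEFT -> echo
i=5: L=charlie, R=foxtrot=BASE -> take LEFT -> charlie
Conflict count: 0

Answer: 0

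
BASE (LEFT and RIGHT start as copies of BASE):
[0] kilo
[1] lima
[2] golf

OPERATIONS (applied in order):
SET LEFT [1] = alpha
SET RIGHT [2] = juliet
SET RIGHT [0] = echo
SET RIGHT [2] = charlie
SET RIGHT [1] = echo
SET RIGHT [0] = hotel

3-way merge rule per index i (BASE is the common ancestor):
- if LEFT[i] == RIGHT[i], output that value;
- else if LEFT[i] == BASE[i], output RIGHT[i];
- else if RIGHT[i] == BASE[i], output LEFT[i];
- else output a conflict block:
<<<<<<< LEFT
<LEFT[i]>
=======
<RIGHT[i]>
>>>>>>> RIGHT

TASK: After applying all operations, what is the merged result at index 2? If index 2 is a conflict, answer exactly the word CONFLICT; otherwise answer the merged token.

Answer: charlie

Derivation:
Final LEFT:  [kilo, alpha, golf]
Final RIGHT: [hotel, echo, charlie]
i=0: L=kilo=BASE, R=hotel -> take RIGHT -> hotel
i=1: BASE=lima L=alpha R=echo all differ -> CONFLICT
i=2: L=golf=BASE, R=charlie -> take RIGHT -> charlie
Index 2 -> charlie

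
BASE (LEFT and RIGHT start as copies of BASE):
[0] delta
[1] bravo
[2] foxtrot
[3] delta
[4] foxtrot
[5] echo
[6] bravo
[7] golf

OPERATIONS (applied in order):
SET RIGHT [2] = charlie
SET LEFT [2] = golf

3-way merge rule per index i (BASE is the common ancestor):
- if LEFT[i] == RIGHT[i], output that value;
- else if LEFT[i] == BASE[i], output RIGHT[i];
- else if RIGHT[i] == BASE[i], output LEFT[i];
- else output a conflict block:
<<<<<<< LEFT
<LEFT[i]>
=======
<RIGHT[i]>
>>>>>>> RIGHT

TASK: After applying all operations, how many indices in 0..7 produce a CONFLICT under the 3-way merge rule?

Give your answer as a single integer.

Answer: 1

Derivation:
Final LEFT:  [delta, bravo, golf, delta, foxtrot, echo, bravo, golf]
Final RIGHT: [delta, bravo, charlie, delta, foxtrot, echo, bravo, golf]
i=0: L=delta R=delta -> agree -> delta
i=1: L=bravo R=bravo -> agree -> bravo
i=2: BASE=foxtrot L=golf R=charlie all differ -> CONFLICT
i=3: L=delta R=delta -> agree -> delta
i=4: L=foxtrot R=foxtrot -> agree -> foxtrot
i=5: L=echo R=echo -> agree -> echo
i=6: L=bravo R=bravo -> agree -> bravo
i=7: L=golf R=golf -> agree -> golf
Conflict count: 1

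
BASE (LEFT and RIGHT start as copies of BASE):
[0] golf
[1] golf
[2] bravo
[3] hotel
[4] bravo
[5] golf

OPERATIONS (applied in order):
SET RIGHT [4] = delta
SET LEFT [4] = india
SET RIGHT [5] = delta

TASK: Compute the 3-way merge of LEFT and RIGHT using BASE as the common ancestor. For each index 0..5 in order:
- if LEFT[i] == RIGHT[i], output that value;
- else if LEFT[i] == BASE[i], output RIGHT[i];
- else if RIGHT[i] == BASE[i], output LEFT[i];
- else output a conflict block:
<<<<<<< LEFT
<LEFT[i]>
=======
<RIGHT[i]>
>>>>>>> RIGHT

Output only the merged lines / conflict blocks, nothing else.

Final LEFT:  [golf, golf, bravo, hotel, india, golf]
Final RIGHT: [golf, golf, bravo, hotel, delta, delta]
i=0: L=golf R=golf -> agree -> golf
i=1: L=golf R=golf -> agree -> golf
i=2: L=bravo R=bravo -> agree -> bravo
i=3: L=hotel R=hotel -> agree -> hotel
i=4: BASE=bravo L=india R=delta all differ -> CONFLICT
i=5: L=golf=BASE, R=delta -> take RIGHT -> delta

Answer: golf
golf
bravo
hotel
<<<<<<< LEFT
india
=======
delta
>>>>>>> RIGHT
delta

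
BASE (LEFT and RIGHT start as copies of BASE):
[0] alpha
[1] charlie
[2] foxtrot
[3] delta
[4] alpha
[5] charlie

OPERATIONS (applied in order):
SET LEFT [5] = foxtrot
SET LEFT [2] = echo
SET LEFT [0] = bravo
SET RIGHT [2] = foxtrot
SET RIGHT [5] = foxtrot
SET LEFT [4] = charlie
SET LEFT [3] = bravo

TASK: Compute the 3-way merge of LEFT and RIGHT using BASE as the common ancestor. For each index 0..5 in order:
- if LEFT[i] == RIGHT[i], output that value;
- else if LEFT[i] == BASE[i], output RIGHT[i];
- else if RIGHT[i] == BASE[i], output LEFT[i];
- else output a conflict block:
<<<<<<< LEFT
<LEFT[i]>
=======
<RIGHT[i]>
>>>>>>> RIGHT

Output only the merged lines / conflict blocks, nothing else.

Final LEFT:  [bravo, charlie, echo, bravo, charlie, foxtrot]
Final RIGHT: [alpha, charlie, foxtrot, delta, alpha, foxtrot]
i=0: L=bravo, R=alpha=BASE -> take LEFT -> bravo
i=1: L=charlie R=charlie -> agree -> charlie
i=2: L=echo, R=foxtrot=BASE -> take LEFT -> echo
i=3: L=bravo, R=delta=BASE -> take LEFT -> bravo
i=4: L=charlie, R=alpha=BASE -> take LEFT -> charlie
i=5: L=foxtrot R=foxtrot -> agree -> foxtrot

Answer: bravo
charlie
echo
bravo
charlie
foxtrot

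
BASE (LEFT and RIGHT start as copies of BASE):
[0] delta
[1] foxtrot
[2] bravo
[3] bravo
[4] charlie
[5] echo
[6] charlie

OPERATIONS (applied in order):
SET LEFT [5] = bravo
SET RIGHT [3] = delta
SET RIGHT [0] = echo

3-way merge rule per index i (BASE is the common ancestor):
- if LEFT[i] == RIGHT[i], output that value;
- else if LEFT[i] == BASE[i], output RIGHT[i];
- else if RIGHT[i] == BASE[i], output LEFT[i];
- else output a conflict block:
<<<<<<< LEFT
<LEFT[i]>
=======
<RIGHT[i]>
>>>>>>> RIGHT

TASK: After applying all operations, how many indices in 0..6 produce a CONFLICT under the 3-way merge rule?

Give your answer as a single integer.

Answer: 0

Derivation:
Final LEFT:  [delta, foxtrot, bravo, bravo, charlie, bravo, charlie]
Final RIGHT: [echo, foxtrot, bravo, delta, charlie, echo, charlie]
i=0: L=delta=BASE, R=echo -> take RIGHT -> echo
i=1: L=foxtrot R=foxtrot -> agree -> foxtrot
i=2: L=bravo R=bravo -> agree -> bravo
i=3: L=bravo=BASE, R=delta -> take RIGHT -> delta
i=4: L=charlie R=charlie -> agree -> charlie
i=5: L=bravo, R=echo=BASE -> take LEFT -> bravo
i=6: L=charlie R=charlie -> agree -> charlie
Conflict count: 0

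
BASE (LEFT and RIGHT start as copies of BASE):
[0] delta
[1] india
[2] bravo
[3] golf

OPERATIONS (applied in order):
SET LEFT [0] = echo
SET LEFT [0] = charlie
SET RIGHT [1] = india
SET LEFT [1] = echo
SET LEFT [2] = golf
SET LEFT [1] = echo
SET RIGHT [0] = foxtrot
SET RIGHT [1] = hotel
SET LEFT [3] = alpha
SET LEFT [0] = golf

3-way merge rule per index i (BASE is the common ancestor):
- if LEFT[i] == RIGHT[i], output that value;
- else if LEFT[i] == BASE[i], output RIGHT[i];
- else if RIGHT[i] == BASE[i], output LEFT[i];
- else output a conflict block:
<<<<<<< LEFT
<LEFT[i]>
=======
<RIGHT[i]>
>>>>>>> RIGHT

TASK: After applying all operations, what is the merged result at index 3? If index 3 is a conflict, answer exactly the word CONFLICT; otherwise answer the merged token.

Answer: alpha

Derivation:
Final LEFT:  [golf, echo, golf, alpha]
Final RIGHT: [foxtrot, hotel, bravo, golf]
i=0: BASE=delta L=golf R=foxtrot all differ -> CONFLICT
i=1: BASE=india L=echo R=hotel all differ -> CONFLICT
i=2: L=golf, R=bravo=BASE -> take LEFT -> golf
i=3: L=alpha, R=golf=BASE -> take LEFT -> alpha
Index 3 -> alpha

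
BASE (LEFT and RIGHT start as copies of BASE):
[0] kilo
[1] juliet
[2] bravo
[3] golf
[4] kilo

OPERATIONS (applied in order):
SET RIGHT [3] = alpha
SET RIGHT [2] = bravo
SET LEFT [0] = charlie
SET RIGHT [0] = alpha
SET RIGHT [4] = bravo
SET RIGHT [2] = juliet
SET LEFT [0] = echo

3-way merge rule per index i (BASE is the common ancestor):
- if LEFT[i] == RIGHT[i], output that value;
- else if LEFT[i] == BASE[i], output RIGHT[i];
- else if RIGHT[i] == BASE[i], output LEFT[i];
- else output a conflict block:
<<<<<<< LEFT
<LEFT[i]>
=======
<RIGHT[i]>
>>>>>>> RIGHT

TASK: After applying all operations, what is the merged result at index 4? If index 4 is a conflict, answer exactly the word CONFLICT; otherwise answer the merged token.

Final LEFT:  [echo, juliet, bravo, golf, kilo]
Final RIGHT: [alpha, juliet, juliet, alpha, bravo]
i=0: BASE=kilo L=echo R=alpha all differ -> CONFLICT
i=1: L=juliet R=juliet -> agree -> juliet
i=2: L=bravo=BASE, R=juliet -> take RIGHT -> juliet
i=3: L=golf=BASE, R=alpha -> take RIGHT -> alpha
i=4: L=kilo=BASE, R=bravo -> take RIGHT -> bravo
Index 4 -> bravo

Answer: bravo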